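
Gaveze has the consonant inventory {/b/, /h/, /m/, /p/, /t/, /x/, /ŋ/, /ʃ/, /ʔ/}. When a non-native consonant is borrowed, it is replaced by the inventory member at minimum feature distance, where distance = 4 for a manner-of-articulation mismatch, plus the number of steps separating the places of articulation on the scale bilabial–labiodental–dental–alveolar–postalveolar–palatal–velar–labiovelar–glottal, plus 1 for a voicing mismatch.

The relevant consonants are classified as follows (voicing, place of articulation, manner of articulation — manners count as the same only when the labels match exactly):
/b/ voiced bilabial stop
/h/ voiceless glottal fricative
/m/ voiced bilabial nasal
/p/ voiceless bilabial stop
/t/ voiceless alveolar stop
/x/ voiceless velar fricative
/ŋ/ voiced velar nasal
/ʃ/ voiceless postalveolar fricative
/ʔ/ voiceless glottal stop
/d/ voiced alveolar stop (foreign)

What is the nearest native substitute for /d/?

/t/ is closest: same manner (stop), place distance 0 (alveolar→alveolar), voicing differs (+1); total 1. Next closest is /b/ at distance 3.

t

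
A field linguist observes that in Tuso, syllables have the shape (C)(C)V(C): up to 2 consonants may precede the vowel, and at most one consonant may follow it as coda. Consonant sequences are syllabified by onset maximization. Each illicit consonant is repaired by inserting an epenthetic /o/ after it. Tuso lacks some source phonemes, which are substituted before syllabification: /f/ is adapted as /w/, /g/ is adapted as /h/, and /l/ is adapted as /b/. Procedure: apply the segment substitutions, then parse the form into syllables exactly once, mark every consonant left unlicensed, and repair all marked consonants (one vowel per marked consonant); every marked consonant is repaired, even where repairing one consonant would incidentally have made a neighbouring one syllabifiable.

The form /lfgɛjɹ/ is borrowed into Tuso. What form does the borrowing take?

bowhɛjɹo

Substitution: /l/ → /b/, /f/ → /w/, /g/ → /h/, giving /bwhɛjɹ/.
Under (C)(C)V(C), the unsyllabifiable consonants are /b/, /ɹ/ (at most one coda consonant is licensed; onsets may contain at most 2 consonants).
Epenthesis after each stranded consonant: /b/ → /bo/, /ɹ/ → /ɹo/.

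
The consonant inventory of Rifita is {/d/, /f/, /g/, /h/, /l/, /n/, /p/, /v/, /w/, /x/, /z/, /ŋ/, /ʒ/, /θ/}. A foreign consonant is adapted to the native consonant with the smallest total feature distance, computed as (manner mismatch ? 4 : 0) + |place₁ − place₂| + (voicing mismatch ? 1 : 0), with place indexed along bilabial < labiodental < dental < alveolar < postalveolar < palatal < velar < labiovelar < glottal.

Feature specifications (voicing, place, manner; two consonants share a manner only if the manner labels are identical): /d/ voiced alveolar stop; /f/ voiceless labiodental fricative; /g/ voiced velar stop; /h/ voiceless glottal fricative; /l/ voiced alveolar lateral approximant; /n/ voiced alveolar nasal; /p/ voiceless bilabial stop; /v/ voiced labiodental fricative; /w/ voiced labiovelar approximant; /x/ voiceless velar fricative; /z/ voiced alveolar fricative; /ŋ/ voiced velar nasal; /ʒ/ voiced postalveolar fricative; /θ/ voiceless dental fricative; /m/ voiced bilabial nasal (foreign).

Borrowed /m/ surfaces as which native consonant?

n

/n/ is closest: same manner (nasal), place distance 3 (bilabial→alveolar), same voicing; total 3. Next closest is /p/ at distance 5.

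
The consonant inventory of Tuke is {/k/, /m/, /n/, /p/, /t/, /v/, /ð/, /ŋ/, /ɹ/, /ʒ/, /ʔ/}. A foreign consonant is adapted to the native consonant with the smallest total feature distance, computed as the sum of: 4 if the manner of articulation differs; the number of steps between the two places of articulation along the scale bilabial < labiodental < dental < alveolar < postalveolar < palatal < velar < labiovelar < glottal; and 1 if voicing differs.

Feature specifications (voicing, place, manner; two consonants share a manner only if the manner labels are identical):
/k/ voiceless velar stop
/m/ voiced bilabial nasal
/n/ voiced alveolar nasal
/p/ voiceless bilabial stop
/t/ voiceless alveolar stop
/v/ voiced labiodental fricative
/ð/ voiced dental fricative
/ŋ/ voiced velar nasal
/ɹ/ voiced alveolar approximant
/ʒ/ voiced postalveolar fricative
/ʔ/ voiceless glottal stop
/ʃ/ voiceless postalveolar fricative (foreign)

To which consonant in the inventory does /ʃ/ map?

/ʒ/ is closest: same manner (fricative), place distance 0 (postalveolar→postalveolar), voicing differs (+1); total 1. Next closest is /ð/ at distance 3.

ʒ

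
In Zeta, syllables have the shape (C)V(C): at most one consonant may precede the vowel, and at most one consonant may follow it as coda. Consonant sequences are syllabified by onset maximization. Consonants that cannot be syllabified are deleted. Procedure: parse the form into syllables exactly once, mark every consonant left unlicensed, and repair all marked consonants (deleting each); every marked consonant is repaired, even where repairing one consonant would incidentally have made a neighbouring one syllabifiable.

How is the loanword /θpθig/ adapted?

Under (C)V(C), the unsyllabifiable consonants are /θ/, /p/ (at most one coda consonant is licensed; onsets are limited to one consonant).
Each unlicensed consonant is deleted: /θ/, /p/.

θig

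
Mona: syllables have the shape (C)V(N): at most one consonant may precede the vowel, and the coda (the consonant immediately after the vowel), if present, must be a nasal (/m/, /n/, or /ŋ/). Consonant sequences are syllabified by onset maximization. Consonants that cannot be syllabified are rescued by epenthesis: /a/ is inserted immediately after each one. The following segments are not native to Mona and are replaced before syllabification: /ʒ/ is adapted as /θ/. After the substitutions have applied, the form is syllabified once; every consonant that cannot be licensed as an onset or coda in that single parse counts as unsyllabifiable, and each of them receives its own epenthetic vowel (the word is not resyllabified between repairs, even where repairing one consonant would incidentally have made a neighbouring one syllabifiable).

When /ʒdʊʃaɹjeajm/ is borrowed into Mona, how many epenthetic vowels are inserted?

4

After substitution the input is /θdʊʃaɹjeajm/.
The unsyllabifiable consonants are /θ/, /ɹ/, /j/, /m/; each receives one epenthetic vowel.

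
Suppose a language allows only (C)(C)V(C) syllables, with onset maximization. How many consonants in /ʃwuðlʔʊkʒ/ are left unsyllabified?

The consonants /ʒ/ cannot be parsed into a legal (C)(C)V(C) syllable (at most one coda consonant is licensed; onsets may contain at most 2 consonants).

1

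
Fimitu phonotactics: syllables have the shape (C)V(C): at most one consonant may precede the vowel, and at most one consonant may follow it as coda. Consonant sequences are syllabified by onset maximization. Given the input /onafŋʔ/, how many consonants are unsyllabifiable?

2

The consonants /ŋ/, /ʔ/ cannot be parsed into a legal (C)V(C) syllable (at most one coda consonant is licensed; onsets are limited to one consonant).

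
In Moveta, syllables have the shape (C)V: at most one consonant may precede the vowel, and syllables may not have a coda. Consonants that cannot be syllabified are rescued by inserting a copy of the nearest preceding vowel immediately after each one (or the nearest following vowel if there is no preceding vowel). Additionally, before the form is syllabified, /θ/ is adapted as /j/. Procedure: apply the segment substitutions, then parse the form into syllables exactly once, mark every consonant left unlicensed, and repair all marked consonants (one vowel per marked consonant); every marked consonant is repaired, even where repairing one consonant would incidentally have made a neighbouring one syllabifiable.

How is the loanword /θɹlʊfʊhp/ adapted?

Substitution: /θ/ → /j/, giving /jɹlʊfʊhp/.
Syllabifying with onset maximization leaves /j/, /ɹ/, /h/, /p/ stranded (no codas are permitted; onsets are limited to one consonant).
Each unlicensed consonant becomes the onset of a new syllable: /j/ → /jʊ/, /ɹ/ → /ɹʊ/, /h/ → /hʊ/, /p/ → /pʊ/.

jʊɹʊlʊfʊhʊpʊ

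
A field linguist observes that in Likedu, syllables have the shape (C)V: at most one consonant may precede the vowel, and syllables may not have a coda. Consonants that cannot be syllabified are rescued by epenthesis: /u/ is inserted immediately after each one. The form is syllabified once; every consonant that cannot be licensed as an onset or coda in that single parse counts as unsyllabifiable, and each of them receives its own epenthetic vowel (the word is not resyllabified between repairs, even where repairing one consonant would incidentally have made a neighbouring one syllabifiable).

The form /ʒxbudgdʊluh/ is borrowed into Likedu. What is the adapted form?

Under (C)V, the unsyllabifiable consonants are /ʒ/, /x/, /d/, /g/, /h/ (no codas are permitted; onsets are limited to one consonant).
Each unlicensed consonant becomes the onset of a new syllable: /ʒ/ → /ʒu/, /x/ → /xu/, /d/ → /du/, /g/ → /gu/, /h/ → /hu/.

ʒuxubudugudʊluhu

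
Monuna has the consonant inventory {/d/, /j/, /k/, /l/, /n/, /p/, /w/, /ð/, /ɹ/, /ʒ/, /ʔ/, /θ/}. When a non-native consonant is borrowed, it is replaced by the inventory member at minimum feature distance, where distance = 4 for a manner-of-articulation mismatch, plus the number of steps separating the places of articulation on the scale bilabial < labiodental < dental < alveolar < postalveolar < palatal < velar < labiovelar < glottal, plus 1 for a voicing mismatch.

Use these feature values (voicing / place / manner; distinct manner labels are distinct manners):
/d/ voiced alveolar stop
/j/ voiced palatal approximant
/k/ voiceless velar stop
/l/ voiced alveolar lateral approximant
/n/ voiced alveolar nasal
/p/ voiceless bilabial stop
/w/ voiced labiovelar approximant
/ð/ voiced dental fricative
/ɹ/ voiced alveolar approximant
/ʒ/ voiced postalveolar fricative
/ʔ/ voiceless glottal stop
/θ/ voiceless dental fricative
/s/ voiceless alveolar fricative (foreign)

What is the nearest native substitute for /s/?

θ

/θ/ is closest: same manner (fricative), place distance 1 (alveolar→dental), same voicing; total 1. Next closest is /ð/ at distance 2.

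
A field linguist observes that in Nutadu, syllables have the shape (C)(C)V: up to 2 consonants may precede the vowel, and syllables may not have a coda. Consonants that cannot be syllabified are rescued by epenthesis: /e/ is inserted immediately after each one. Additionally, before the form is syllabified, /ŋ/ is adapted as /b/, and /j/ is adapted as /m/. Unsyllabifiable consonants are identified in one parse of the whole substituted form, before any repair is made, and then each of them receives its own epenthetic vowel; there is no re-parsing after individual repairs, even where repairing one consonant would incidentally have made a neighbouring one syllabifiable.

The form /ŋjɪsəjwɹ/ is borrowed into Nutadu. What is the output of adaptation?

bmɪsəmeweɹe

Substitution: /ŋ/ → /b/, /j/ → /m/, giving /bmɪsəmwɹ/.
Under (C)(C)V, the unsyllabifiable consonants are /m/, /w/, /ɹ/ (no codas are permitted; onsets may contain at most 2 consonants).
Inserting the epenthetic vowel yields /m/ → /me/, /w/ → /we/, /ɹ/ → /ɹe/.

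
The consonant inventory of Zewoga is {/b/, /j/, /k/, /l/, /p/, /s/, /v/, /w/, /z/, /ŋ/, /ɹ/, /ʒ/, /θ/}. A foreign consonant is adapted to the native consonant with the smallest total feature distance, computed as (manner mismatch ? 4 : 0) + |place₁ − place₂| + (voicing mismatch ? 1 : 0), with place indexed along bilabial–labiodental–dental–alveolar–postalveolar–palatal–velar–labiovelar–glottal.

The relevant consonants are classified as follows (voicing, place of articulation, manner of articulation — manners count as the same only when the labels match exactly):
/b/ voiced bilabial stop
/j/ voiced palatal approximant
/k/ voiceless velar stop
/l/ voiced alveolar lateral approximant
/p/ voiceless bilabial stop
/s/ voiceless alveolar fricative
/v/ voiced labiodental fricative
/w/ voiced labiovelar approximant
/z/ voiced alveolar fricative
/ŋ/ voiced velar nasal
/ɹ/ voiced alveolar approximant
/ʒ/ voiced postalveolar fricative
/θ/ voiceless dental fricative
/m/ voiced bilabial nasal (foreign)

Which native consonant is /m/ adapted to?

b

/b/ is closest: manner differs (nasal→stop, +4), place distance 0 (bilabial→bilabial), same voicing; total 4. Next closest is /p/ at distance 5.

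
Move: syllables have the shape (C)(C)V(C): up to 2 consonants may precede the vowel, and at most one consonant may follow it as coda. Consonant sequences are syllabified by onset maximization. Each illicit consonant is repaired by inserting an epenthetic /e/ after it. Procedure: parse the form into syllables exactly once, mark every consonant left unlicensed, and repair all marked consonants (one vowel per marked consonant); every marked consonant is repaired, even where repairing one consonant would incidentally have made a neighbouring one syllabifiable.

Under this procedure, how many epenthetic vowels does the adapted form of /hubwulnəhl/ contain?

The unsyllabifiable consonants are /l/; each receives one epenthetic vowel.

1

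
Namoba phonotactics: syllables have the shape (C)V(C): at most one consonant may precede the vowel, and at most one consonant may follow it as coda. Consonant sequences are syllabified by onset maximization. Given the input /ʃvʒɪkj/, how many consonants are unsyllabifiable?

3

Syllabifying with onset maximization leaves /ʃ/, /v/, /j/ stranded (at most one coda consonant is licensed; onsets are limited to one consonant).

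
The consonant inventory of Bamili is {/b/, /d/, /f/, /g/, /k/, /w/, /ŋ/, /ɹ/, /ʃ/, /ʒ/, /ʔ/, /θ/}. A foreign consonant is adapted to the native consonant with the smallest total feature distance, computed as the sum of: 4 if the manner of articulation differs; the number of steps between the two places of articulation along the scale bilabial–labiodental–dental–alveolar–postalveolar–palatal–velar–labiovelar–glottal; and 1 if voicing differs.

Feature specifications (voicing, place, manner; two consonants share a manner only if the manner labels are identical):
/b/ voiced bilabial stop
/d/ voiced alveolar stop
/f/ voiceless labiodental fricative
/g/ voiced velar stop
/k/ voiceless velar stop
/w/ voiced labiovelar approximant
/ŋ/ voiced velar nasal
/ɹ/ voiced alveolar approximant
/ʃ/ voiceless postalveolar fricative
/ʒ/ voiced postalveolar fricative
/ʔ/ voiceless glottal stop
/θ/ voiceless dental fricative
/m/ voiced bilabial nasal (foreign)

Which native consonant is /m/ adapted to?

/b/ is closest: manner differs (nasal→stop, +4), place distance 0 (bilabial→bilabial), same voicing; total 4. Next closest is /f/ at distance 6.

b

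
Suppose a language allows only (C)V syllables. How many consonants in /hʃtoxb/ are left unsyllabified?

The consonants /h/, /ʃ/, /x/, /b/ cannot be parsed into a legal (C)V syllable (no codas are permitted; onsets are limited to one consonant).

4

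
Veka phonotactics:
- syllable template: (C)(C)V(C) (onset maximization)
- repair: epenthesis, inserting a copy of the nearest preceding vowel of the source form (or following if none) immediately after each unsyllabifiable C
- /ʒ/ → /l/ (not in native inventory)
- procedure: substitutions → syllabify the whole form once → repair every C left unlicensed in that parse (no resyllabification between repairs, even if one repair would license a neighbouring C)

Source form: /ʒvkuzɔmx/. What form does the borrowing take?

Substitution: /ʒ/ → /l/, giving /lvkuzɔmx/.
Syllabifying with onset maximization leaves /l/, /x/ stranded (at most one coda consonant is licensed; onsets may contain at most 2 consonants).
Each unlicensed consonant becomes the onset of a new syllable: /l/ → /lu/, /x/ → /xɔ/.

luvkuzɔmxɔ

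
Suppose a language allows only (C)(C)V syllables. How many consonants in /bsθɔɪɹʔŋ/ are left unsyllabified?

4

The consonants /b/, /ɹ/, /ʔ/, /ŋ/ cannot be parsed into a legal (C)(C)V syllable (no codas are permitted; onsets may contain at most 2 consonants).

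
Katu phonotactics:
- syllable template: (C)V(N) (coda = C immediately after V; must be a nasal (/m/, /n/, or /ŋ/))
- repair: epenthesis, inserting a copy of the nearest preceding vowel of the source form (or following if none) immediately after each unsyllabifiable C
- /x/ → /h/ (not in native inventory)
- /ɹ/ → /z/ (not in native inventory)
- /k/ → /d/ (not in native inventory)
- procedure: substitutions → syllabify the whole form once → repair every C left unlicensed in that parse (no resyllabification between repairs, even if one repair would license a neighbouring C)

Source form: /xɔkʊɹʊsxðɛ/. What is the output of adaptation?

Substitution: /x/ → /h/, /k/ → /d/, /ɹ/ → /z/, giving /hɔdʊzʊshðɛ/.
The consonants /s/, /h/ cannot be parsed into a legal (C)V(N) syllable (only a nasal (/m/, /n/, or /ŋ/) is licensed in coda position; onsets are limited to one consonant).
Each unlicensed consonant becomes the onset of a new syllable: /s/ → /sʊ/, /h/ → /hʊ/.

hɔdʊzʊsʊhʊðɛ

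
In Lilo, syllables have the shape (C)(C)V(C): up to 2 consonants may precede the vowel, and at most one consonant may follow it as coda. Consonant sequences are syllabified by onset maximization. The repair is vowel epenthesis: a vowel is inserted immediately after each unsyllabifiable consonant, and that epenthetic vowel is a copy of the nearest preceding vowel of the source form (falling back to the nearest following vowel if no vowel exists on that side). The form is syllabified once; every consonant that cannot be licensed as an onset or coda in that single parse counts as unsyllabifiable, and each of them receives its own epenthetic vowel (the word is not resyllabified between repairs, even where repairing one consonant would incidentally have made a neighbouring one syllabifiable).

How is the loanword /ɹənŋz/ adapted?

The consonants /ŋ/, /z/ cannot be parsed into a legal (C)(C)V(C) syllable (at most one coda consonant is licensed; onsets may contain at most 2 consonants).
Inserting the epenthetic vowel yields /ŋ/ → /ŋə/, /z/ → /zə/.

ɹənŋəzə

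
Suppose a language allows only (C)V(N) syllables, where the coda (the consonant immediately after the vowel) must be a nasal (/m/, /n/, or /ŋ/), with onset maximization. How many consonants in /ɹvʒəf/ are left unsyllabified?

Under (C)V(N), the unsyllabifiable consonants are /ɹ/, /v/, /f/ (only a nasal (/m/, /n/, or /ŋ/) is licensed in coda position; onsets are limited to one consonant).

3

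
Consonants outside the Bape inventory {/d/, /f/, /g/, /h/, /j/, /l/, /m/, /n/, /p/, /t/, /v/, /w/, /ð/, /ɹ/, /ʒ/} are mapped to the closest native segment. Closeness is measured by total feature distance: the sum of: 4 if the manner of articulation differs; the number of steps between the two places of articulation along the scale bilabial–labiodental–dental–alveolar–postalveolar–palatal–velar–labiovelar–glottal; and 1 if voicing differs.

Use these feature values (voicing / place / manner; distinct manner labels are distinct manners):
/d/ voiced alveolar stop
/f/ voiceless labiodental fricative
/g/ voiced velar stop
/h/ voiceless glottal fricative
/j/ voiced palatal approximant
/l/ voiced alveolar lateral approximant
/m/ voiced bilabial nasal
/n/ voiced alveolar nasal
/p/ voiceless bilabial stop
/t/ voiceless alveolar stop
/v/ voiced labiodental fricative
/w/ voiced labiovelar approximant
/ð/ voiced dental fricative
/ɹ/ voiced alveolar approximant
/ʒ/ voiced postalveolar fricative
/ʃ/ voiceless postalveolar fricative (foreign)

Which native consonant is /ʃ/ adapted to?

ʒ

/ʒ/ is closest: same manner (fricative), place distance 0 (postalveolar→postalveolar), voicing differs (+1); total 1. Next closest is /f/ at distance 3.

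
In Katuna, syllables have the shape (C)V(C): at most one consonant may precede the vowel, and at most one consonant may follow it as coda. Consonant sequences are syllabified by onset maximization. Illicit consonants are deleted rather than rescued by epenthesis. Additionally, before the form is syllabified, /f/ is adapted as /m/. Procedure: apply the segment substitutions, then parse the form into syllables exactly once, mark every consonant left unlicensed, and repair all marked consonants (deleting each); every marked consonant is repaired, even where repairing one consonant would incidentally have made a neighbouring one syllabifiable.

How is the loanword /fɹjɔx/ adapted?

Substitution: /f/ → /m/, giving /mɹjɔx/.
Syllabifying with onset maximization leaves /m/, /ɹ/ stranded (at most one coda consonant is licensed; onsets are limited to one consonant).
Deleting the stranded consonants removes /m/, /ɹ/.

jɔx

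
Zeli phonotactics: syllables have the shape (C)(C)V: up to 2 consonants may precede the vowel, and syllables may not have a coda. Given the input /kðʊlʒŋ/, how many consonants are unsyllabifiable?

Under (C)(C)V, the unsyllabifiable consonants are /l/, /ʒ/, /ŋ/ (no codas are permitted; onsets may contain at most 2 consonants).

3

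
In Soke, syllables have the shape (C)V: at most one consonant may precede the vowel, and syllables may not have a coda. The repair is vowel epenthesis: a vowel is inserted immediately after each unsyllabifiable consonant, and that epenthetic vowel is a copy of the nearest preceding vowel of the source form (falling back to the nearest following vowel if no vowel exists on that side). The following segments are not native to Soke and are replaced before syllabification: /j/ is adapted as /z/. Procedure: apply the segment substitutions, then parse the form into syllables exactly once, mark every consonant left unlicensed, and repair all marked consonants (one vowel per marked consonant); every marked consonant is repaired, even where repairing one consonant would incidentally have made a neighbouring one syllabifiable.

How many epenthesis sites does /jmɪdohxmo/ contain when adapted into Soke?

3

After substitution the input is /zmɪdohxmo/.
The unsyllabifiable consonants are /z/, /h/, /x/; each receives one epenthetic vowel.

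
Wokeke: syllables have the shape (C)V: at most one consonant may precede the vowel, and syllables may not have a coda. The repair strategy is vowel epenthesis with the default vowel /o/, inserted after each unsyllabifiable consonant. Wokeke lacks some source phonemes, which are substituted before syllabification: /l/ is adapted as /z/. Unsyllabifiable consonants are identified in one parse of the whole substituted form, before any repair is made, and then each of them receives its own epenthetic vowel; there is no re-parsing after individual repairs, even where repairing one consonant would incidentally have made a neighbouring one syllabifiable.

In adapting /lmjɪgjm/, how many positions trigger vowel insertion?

After substitution the input is /zmjɪgjm/.
The unsyllabifiable consonants are /z/, /m/, /g/, /j/, /m/; each receives one epenthetic vowel.

5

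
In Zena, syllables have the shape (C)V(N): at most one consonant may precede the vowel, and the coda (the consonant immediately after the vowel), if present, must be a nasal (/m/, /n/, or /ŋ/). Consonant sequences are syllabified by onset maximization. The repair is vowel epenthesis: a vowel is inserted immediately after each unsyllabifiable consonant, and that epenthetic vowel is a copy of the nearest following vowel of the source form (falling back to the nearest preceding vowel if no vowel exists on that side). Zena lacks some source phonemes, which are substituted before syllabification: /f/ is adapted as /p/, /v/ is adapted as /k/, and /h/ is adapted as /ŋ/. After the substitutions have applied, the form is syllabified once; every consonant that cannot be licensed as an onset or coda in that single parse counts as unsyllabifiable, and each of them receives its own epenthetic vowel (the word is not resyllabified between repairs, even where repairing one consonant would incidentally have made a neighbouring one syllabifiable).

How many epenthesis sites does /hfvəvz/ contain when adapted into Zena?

After substitution the input is /ŋpkəkz/.
The unsyllabifiable consonants are /ŋ/, /p/, /k/, /z/; each receives one epenthetic vowel.

4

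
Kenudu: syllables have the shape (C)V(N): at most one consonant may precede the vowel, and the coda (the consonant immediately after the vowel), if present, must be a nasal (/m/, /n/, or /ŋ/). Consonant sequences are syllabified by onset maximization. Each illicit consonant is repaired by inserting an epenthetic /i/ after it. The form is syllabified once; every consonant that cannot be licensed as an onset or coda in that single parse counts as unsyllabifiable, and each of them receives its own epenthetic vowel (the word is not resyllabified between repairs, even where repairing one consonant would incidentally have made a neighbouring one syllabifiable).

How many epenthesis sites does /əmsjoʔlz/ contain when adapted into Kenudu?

The unsyllabifiable consonants are /s/, /ʔ/, /l/, /z/; each receives one epenthetic vowel.

4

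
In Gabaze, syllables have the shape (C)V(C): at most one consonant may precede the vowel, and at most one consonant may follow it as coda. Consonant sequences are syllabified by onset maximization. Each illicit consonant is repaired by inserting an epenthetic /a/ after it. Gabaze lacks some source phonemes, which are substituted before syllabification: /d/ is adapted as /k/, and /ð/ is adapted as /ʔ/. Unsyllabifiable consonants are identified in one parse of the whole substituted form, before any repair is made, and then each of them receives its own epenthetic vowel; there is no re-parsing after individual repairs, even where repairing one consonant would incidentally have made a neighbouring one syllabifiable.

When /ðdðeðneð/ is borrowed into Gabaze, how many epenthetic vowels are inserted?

After substitution the input is /ʔkʔeʔneʔ/.
The unsyllabifiable consonants are /ʔ/, /k/; each receives one epenthetic vowel.

2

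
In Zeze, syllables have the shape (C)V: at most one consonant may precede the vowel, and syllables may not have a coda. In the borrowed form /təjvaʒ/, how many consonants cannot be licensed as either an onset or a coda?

2

Under (C)V, the unsyllabifiable consonants are /j/, /ʒ/ (no codas are permitted; onsets are limited to one consonant).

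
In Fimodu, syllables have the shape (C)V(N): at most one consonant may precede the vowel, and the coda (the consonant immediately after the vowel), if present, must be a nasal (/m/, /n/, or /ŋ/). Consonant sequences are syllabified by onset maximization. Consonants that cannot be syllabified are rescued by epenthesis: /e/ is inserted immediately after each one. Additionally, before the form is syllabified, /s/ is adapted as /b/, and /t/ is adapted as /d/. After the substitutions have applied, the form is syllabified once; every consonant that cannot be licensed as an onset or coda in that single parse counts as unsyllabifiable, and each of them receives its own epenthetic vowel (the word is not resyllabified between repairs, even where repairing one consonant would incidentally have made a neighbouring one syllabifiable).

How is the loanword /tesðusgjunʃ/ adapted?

debeðubegejunʃe

Substitution: /t/ → /d/, /s/ → /b/, giving /debðubgjunʃ/.
Under (C)V(N), the unsyllabifiable consonants are /b/, /b/, /g/, /ʃ/ (only a nasal (/m/, /n/, or /ŋ/) is licensed in coda position; onsets are limited to one consonant).
Each unlicensed consonant becomes the onset of a new syllable: /b/ → /be/, /b/ → /be/, /g/ → /ge/, /ʃ/ → /ʃe/.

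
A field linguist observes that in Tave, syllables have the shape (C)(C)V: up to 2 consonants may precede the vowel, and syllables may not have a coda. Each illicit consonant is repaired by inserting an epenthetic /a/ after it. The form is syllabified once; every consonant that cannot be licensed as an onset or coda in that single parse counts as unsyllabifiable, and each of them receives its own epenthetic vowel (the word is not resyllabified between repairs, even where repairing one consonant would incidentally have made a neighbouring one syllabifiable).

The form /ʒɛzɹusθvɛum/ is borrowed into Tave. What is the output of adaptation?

Syllabifying with onset maximization leaves /s/, /m/ stranded (no codas are permitted; onsets may contain at most 2 consonants).
Each unlicensed consonant becomes the onset of a new syllable: /s/ → /sa/, /m/ → /ma/.

ʒɛzɹusaθvɛuma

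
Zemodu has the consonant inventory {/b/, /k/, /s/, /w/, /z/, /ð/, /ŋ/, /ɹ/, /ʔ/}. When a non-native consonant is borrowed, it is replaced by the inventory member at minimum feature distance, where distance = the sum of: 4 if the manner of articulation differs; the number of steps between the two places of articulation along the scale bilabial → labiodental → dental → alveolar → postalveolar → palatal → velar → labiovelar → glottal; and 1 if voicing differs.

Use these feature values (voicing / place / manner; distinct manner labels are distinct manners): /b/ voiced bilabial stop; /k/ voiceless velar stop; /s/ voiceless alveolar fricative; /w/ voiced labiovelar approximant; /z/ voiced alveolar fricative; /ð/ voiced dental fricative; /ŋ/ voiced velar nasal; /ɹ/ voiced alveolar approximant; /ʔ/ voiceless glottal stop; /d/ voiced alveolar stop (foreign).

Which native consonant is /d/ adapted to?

/b/ is closest: same manner (stop), place distance 3 (alveolar→bilabial), same voicing; total 3. Next closest is /k/ at distance 4.

b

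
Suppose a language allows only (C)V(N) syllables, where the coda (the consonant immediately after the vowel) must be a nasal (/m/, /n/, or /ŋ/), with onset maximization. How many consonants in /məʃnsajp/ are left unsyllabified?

4

Syllabifying with onset maximization leaves /ʃ/, /n/, /j/, /p/ stranded (only a nasal (/m/, /n/, or /ŋ/) is licensed in coda position; onsets are limited to one consonant).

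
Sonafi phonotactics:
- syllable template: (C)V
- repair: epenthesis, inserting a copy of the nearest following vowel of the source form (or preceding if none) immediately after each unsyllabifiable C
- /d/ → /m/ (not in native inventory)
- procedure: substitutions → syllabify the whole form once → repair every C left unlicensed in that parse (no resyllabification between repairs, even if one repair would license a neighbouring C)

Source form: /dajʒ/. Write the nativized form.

Substitution: /d/ → /m/, giving /majʒ/.
Under (C)V, the unsyllabifiable consonants are /j/, /ʒ/ (no codas are permitted; onsets are limited to one consonant).
Inserting the epenthetic vowel yields /j/ → /ja/, /ʒ/ → /ʒa/.

majaʒa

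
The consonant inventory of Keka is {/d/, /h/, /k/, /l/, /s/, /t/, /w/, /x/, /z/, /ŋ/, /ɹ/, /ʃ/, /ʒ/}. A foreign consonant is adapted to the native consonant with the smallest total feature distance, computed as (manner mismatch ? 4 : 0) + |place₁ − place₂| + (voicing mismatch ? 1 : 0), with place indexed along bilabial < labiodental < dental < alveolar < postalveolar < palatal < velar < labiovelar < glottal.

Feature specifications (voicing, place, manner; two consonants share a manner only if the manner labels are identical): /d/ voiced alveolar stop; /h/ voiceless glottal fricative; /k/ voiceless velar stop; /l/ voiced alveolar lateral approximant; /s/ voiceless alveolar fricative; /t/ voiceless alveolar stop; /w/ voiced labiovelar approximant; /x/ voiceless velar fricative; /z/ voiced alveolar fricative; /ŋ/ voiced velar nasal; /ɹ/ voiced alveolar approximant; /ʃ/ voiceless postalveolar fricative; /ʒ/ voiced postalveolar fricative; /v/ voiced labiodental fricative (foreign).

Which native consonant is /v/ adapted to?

/z/ is closest: same manner (fricative), place distance 2 (labiodental→alveolar), same voicing; total 2. Next closest is /s/ at distance 3.

z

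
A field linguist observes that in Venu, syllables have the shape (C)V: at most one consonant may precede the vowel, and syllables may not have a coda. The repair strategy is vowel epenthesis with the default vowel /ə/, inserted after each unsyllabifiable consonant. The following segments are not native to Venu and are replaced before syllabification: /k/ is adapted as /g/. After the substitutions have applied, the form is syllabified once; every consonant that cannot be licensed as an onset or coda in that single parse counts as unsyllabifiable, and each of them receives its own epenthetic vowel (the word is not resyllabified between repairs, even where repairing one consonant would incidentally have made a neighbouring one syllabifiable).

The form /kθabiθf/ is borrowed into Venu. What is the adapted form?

gəθabiθəfə

Substitution: /k/ → /g/, giving /gθabiθf/.
Syllabifying with onset maximization leaves /g/, /θ/, /f/ stranded (no codas are permitted; onsets are limited to one consonant).
Epenthesis after each stranded consonant: /g/ → /gə/, /θ/ → /θə/, /f/ → /fə/.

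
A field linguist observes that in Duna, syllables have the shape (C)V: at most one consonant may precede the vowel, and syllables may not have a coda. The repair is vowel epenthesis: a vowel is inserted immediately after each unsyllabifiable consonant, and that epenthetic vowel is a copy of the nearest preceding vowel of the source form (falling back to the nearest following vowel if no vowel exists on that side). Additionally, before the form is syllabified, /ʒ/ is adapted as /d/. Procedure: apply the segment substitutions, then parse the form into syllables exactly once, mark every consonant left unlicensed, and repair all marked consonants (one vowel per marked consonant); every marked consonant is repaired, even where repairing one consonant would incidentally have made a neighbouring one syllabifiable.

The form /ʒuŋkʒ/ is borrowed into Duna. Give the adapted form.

duŋukudu

Substitution: /ʒ/ → /d/, giving /duŋkd/.
Under (C)V, the unsyllabifiable consonants are /ŋ/, /k/, /d/ (no codas are permitted; onsets are limited to one consonant).
Epenthesis after each stranded consonant: /ŋ/ → /ŋu/, /k/ → /ku/, /d/ → /du/.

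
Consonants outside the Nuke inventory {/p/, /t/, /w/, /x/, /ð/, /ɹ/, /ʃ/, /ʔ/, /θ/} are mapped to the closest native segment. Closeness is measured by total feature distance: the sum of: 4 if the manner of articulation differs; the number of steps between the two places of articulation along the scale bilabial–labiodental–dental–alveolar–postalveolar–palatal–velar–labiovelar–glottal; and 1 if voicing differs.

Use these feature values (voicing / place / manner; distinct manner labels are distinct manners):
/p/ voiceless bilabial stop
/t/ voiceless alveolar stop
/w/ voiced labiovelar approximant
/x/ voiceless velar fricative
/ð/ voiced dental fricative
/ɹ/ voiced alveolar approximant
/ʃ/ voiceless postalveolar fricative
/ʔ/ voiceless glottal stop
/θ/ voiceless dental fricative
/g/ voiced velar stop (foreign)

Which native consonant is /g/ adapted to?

ʔ

/ʔ/ is closest: same manner (stop), place distance 2 (velar→glottal), voicing differs (+1); total 3. Next closest is /t/ at distance 4.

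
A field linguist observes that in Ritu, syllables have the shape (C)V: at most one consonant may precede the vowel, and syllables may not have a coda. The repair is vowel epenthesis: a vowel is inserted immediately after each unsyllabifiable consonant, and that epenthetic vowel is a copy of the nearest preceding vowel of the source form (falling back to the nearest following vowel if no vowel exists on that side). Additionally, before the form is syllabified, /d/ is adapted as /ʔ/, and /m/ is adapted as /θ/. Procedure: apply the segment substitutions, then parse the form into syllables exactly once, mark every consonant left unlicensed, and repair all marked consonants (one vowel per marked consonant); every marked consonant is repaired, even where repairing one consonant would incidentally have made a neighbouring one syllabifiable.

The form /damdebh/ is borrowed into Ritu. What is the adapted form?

ʔaθaʔebehe

Substitution: /d/ → /ʔ/, /m/ → /θ/, giving /ʔaθʔebh/.
The consonants /θ/, /b/, /h/ cannot be parsed into a legal (C)V syllable (no codas are permitted; onsets are limited to one consonant).
Each unlicensed consonant becomes the onset of a new syllable: /θ/ → /θa/, /b/ → /be/, /h/ → /he/.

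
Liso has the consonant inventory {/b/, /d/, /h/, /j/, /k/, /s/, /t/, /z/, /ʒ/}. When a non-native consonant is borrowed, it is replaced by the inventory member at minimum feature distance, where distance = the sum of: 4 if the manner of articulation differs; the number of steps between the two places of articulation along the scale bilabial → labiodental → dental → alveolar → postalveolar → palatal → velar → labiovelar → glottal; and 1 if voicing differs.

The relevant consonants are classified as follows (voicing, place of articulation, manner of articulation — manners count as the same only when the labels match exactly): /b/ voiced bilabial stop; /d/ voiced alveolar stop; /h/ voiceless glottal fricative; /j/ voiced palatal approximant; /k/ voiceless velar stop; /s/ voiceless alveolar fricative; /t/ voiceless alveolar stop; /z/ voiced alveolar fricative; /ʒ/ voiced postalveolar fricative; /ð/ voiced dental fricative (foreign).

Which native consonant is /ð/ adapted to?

/z/ is closest: same manner (fricative), place distance 1 (dental→alveolar), same voicing; total 1. Next closest is /s/ at distance 2.

z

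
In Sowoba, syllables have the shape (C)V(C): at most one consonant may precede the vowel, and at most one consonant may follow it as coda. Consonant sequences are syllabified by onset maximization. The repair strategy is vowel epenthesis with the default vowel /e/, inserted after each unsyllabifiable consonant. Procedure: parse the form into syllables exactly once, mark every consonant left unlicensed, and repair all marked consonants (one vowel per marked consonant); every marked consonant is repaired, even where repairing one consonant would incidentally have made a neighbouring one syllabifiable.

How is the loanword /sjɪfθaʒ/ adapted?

sejɪfθaʒ

Under (C)V(C), the unsyllabifiable consonants are /s/ (at most one coda consonant is licensed; onsets are limited to one consonant).
Epenthesis after each stranded consonant: /s/ → /se/.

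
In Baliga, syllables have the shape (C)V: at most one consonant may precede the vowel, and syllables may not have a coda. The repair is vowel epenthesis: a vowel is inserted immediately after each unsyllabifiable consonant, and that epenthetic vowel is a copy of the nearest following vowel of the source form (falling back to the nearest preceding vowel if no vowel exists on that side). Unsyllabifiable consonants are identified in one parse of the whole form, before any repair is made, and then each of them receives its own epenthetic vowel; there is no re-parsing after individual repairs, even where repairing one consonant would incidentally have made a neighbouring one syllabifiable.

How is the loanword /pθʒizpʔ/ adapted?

The consonants /p/, /θ/, /z/, /p/, /ʔ/ cannot be parsed into a legal (C)V syllable (no codas are permitted; onsets are limited to one consonant).
Each unlicensed consonant becomes the onset of a new syllable: /p/ → /pi/, /θ/ → /θi/, /z/ → /zi/, /p/ → /pi/, /ʔ/ → /ʔi/.

piθiʒizipiʔi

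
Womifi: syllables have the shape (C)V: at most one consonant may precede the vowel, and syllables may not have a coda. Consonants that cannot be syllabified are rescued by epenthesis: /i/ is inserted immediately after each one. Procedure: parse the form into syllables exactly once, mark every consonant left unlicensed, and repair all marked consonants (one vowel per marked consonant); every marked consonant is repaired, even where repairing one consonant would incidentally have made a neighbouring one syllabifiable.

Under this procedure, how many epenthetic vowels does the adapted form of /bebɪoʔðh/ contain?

3

The unsyllabifiable consonants are /ʔ/, /ð/, /h/; each receives one epenthetic vowel.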